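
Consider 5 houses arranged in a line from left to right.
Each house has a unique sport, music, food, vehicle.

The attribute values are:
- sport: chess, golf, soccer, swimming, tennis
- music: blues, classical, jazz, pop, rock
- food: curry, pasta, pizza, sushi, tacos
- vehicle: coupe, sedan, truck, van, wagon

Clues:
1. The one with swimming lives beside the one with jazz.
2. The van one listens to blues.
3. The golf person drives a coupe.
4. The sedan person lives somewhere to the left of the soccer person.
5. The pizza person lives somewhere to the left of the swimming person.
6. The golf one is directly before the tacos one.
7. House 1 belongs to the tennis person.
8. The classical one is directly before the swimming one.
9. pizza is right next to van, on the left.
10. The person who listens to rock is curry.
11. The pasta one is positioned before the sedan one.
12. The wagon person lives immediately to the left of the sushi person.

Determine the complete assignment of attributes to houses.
Solution:

House | Sport | Music | Food | Vehicle
--------------------------------------
  1   | tennis | classical | pizza | wagon
  2   | swimming | blues | sushi | van
  3   | golf | jazz | pasta | coupe
  4   | chess | pop | tacos | sedan
  5   | soccer | rock | curry | truck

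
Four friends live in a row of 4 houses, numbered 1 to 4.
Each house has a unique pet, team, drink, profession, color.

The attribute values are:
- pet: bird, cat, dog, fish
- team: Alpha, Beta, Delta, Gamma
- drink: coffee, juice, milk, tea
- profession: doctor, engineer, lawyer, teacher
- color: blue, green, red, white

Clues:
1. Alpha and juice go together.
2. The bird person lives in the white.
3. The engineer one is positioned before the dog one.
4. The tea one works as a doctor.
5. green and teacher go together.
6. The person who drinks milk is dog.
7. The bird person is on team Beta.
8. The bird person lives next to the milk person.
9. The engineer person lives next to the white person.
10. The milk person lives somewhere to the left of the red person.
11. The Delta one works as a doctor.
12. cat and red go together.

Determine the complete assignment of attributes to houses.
Solution:

House | Pet | Team | Drink | Profession | Color
-----------------------------------------------
  1   | fish | Alpha | juice | engineer | blue
  2   | bird | Beta | coffee | lawyer | white
  3   | dog | Gamma | milk | teacher | green
  4   | cat | Delta | tea | doctor | red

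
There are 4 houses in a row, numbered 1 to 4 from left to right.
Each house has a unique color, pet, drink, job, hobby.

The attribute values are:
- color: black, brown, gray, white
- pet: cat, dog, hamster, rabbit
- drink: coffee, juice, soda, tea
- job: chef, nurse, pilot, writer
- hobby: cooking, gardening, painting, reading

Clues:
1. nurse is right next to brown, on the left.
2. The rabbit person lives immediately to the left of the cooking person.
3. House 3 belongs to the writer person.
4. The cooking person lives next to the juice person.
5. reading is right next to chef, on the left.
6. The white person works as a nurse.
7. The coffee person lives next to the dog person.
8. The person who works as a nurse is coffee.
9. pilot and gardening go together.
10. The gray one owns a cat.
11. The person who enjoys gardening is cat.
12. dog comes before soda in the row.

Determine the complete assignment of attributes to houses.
Solution:

House | Color | Pet | Drink | Job | Hobby
-----------------------------------------
  1   | white | rabbit | coffee | nurse | reading
  2   | brown | dog | tea | chef | cooking
  3   | black | hamster | juice | writer | painting
  4   | gray | cat | soda | pilot | gardening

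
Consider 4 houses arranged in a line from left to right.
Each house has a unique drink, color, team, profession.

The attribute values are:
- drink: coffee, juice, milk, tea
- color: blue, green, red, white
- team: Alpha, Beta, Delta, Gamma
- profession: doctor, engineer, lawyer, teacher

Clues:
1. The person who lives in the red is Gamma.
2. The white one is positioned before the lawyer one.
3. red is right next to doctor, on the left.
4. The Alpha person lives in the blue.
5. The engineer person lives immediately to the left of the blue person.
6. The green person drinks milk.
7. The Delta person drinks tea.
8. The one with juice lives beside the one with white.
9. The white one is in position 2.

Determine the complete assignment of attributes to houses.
Solution:

House | Drink | Color | Team | Profession
-----------------------------------------
  1   | juice | red | Gamma | teacher
  2   | tea | white | Delta | doctor
  3   | milk | green | Beta | engineer
  4   | coffee | blue | Alpha | lawyer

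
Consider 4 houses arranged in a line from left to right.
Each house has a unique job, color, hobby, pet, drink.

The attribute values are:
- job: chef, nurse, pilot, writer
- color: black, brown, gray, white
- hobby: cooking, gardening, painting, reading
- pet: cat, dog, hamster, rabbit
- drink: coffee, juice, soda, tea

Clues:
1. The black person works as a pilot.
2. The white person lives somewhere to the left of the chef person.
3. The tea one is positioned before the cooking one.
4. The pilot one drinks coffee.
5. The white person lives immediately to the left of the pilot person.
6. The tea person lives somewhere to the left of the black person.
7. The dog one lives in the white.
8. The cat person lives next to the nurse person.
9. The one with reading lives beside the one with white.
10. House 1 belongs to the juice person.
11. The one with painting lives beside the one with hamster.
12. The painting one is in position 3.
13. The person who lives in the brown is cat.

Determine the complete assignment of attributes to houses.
Solution:

House | Job | Color | Hobby | Pet | Drink
-----------------------------------------
  1   | writer | brown | reading | cat | juice
  2   | nurse | white | gardening | dog | tea
  3   | pilot | black | painting | rabbit | coffee
  4   | chef | gray | cooking | hamster | soda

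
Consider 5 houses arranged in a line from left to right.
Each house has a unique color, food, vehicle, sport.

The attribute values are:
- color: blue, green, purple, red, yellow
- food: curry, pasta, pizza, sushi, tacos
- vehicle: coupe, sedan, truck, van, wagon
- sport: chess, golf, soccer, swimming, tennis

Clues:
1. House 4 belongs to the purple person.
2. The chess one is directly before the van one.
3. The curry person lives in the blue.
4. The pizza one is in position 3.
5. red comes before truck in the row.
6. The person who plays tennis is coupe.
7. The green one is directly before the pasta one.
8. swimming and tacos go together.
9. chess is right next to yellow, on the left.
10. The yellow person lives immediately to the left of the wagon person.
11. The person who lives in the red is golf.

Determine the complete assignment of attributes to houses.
Solution:

House | Color | Food | Vehicle | Sport
--------------------------------------
  1   | green | sushi | sedan | chess
  2   | yellow | pasta | van | soccer
  3   | red | pizza | wagon | golf
  4   | purple | tacos | truck | swimming
  5   | blue | curry | coupe | tennis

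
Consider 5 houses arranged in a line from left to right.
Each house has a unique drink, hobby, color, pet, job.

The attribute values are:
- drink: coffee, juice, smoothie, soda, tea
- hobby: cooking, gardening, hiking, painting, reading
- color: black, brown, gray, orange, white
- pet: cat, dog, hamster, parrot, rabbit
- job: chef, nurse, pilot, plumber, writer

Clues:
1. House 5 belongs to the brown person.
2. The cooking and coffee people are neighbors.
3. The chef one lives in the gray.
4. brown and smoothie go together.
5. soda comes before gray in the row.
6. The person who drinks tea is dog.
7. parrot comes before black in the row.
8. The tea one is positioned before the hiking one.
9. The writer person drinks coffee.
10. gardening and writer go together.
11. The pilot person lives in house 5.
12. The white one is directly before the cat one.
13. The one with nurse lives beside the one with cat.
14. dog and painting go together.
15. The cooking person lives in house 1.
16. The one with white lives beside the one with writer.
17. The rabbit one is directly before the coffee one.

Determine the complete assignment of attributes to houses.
Solution:

House | Drink | Hobby | Color | Pet | Job
-----------------------------------------
  1   | soda | cooking | white | rabbit | nurse
  2   | coffee | gardening | orange | cat | writer
  3   | juice | reading | gray | parrot | chef
  4   | tea | painting | black | dog | plumber
  5   | smoothie | hiking | brown | hamster | pilot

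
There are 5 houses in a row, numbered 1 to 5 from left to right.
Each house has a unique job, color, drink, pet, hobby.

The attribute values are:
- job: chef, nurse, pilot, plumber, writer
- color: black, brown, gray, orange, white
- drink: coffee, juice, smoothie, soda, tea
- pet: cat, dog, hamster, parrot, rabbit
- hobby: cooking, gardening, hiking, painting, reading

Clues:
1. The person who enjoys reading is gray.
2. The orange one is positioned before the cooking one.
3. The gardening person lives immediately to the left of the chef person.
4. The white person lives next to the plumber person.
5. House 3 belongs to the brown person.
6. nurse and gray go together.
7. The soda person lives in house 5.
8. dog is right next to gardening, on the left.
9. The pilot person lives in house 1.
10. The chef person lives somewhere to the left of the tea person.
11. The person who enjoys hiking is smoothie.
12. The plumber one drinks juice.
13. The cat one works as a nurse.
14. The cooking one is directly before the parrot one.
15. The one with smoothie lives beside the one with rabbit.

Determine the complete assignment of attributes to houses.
Solution:

House | Job | Color | Drink | Pet | Hobby
-----------------------------------------
  1   | pilot | white | smoothie | dog | hiking
  2   | plumber | orange | juice | rabbit | gardening
  3   | chef | brown | coffee | hamster | cooking
  4   | writer | black | tea | parrot | painting
  5   | nurse | gray | soda | cat | reading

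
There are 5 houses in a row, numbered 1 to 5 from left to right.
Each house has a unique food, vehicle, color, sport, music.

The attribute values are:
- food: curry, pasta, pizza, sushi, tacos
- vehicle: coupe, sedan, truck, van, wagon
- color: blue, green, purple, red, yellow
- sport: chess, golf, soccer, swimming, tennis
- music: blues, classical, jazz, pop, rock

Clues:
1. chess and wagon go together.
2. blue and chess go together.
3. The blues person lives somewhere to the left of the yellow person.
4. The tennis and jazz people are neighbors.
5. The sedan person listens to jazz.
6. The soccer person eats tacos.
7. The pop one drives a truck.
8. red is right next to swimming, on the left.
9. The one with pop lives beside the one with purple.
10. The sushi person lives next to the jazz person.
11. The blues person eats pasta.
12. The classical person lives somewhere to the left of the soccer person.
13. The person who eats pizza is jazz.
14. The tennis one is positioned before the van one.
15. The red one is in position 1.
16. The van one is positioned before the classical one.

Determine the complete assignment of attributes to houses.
Solution:

House | Food | Vehicle | Color | Sport | Music
----------------------------------------------
  1   | sushi | truck | red | tennis | pop
  2   | pizza | sedan | purple | swimming | jazz
  3   | pasta | van | green | golf | blues
  4   | curry | wagon | blue | chess | classical
  5   | tacos | coupe | yellow | soccer | rock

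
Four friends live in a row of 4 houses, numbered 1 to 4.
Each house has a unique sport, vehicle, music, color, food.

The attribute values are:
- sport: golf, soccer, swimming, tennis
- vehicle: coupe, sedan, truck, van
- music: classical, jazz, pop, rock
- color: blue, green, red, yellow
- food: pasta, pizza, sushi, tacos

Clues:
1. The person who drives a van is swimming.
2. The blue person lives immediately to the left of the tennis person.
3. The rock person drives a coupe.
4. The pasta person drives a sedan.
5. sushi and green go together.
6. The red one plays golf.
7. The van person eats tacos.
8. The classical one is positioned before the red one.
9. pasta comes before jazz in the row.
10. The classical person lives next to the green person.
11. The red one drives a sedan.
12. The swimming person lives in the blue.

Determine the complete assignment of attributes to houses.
Solution:

House | Sport | Vehicle | Music | Color | Food
----------------------------------------------
  1   | swimming | van | classical | blue | tacos
  2   | tennis | coupe | rock | green | sushi
  3   | golf | sedan | pop | red | pasta
  4   | soccer | truck | jazz | yellow | pizza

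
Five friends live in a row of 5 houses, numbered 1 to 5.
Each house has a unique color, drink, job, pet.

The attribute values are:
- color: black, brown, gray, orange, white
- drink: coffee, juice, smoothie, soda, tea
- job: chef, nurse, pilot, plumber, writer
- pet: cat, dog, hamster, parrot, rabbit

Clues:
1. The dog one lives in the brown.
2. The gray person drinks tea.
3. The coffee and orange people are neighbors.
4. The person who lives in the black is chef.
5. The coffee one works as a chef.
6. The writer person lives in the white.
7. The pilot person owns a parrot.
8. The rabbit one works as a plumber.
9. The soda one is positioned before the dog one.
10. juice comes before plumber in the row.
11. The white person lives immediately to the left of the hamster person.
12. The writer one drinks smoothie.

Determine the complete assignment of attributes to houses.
Solution:

House | Color | Drink | Job | Pet
---------------------------------
  1   | white | smoothie | writer | cat
  2   | black | coffee | chef | hamster
  3   | orange | soda | pilot | parrot
  4   | brown | juice | nurse | dog
  5   | gray | tea | plumber | rabbit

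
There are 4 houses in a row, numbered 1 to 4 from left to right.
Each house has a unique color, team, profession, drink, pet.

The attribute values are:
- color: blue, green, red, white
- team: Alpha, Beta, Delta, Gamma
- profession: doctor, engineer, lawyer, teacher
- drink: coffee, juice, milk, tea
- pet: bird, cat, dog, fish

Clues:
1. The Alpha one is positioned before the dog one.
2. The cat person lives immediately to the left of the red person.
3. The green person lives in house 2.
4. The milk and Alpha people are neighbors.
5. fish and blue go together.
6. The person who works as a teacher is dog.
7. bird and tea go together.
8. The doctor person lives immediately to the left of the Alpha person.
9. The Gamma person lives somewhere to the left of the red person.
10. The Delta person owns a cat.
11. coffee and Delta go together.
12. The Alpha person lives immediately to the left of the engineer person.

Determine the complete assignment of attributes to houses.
Solution:

House | Color | Team | Profession | Drink | Pet
-----------------------------------------------
  1   | blue | Gamma | doctor | milk | fish
  2   | green | Alpha | lawyer | tea | bird
  3   | white | Delta | engineer | coffee | cat
  4   | red | Beta | teacher | juice | dog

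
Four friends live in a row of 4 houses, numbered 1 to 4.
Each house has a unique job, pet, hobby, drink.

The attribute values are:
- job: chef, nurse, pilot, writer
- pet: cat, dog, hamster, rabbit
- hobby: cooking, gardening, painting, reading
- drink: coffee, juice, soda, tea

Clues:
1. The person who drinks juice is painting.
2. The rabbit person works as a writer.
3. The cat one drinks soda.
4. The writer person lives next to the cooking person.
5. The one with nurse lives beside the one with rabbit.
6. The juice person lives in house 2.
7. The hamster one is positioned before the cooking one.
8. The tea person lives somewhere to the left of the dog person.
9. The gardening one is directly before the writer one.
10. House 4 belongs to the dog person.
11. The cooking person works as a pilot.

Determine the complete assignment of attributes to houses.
Solution:

House | Job | Pet | Hobby | Drink
---------------------------------
  1   | nurse | hamster | gardening | tea
  2   | writer | rabbit | painting | juice
  3   | pilot | cat | cooking | soda
  4   | chef | dog | reading | coffee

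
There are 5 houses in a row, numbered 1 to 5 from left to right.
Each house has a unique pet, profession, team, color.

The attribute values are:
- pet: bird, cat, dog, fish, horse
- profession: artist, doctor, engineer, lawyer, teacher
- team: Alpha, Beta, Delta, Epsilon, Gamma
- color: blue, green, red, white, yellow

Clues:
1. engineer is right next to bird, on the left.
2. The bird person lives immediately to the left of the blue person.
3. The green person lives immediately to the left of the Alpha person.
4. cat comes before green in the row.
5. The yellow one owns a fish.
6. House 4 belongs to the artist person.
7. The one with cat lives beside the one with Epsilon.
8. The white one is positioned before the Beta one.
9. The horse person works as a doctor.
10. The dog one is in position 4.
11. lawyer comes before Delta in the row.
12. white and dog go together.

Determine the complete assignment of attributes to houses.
Solution:

House | Pet | Profession | Team | Color
---------------------------------------
  1   | cat | engineer | Gamma | red
  2   | bird | lawyer | Epsilon | green
  3   | horse | doctor | Alpha | blue
  4   | dog | artist | Delta | white
  5   | fish | teacher | Beta | yellow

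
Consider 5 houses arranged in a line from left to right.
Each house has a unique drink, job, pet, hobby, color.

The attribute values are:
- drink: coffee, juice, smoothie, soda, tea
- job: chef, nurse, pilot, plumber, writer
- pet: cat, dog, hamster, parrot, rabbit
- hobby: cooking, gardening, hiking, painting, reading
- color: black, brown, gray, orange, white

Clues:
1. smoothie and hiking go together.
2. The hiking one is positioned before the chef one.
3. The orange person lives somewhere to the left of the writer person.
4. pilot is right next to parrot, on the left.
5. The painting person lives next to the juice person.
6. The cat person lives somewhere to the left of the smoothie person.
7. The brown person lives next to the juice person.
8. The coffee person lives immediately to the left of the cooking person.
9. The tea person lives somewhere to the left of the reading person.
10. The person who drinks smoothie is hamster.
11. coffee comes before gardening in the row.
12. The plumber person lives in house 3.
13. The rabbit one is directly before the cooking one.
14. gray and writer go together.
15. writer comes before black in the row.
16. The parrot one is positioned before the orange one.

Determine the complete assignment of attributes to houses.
Solution:

House | Drink | Job | Pet | Hobby | Color
-----------------------------------------
  1   | coffee | pilot | rabbit | painting | brown
  2   | juice | nurse | parrot | cooking | white
  3   | tea | plumber | cat | gardening | orange
  4   | smoothie | writer | hamster | hiking | gray
  5   | soda | chef | dog | reading | black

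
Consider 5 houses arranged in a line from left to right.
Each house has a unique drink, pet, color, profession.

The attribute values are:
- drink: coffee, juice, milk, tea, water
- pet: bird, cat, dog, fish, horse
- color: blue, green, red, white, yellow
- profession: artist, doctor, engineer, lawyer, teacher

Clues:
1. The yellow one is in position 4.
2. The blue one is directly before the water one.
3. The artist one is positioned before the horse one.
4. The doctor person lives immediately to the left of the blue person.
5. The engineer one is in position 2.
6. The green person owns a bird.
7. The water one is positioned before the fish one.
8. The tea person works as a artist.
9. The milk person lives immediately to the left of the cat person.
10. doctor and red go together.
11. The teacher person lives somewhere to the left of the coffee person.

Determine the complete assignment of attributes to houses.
Solution:

House | Drink | Pet | Color | Profession
----------------------------------------
  1   | milk | dog | red | doctor
  2   | juice | cat | blue | engineer
  3   | water | bird | green | teacher
  4   | tea | fish | yellow | artist
  5   | coffee | horse | white | lawyer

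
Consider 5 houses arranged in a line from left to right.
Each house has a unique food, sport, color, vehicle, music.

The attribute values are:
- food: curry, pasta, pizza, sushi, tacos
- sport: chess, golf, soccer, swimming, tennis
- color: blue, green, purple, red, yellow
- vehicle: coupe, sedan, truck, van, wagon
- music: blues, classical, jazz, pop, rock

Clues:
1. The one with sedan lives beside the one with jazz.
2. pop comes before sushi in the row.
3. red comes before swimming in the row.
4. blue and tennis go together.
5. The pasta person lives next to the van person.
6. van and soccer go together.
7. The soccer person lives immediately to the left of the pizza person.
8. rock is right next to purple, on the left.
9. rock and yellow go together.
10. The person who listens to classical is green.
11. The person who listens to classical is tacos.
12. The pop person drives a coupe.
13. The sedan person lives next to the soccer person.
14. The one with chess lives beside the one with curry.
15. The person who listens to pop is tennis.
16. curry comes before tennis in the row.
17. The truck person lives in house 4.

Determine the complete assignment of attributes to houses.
Solution:

House | Food | Sport | Color | Vehicle | Music
----------------------------------------------
  1   | pasta | chess | yellow | sedan | rock
  2   | curry | soccer | purple | van | jazz
  3   | pizza | tennis | blue | coupe | pop
  4   | sushi | golf | red | truck | blues
  5   | tacos | swimming | green | wagon | classical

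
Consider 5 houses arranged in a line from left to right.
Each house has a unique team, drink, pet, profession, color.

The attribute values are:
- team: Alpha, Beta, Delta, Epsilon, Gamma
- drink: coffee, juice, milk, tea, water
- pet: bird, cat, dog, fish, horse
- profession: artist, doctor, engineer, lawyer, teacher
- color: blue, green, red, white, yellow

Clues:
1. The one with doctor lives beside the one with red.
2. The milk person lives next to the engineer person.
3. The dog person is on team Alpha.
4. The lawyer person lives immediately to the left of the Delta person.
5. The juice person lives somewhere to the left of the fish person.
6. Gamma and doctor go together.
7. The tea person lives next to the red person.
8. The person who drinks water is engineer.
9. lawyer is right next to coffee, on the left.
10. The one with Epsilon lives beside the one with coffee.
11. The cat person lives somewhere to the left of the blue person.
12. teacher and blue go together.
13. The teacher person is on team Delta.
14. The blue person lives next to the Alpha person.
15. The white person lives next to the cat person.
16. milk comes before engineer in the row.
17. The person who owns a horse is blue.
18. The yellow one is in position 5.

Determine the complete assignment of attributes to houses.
Solution:

House | Team | Drink | Pet | Profession | Color
-----------------------------------------------
  1   | Gamma | tea | bird | doctor | white
  2   | Epsilon | juice | cat | lawyer | red
  3   | Delta | coffee | horse | teacher | blue
  4   | Alpha | milk | dog | artist | green
  5   | Beta | water | fish | engineer | yellow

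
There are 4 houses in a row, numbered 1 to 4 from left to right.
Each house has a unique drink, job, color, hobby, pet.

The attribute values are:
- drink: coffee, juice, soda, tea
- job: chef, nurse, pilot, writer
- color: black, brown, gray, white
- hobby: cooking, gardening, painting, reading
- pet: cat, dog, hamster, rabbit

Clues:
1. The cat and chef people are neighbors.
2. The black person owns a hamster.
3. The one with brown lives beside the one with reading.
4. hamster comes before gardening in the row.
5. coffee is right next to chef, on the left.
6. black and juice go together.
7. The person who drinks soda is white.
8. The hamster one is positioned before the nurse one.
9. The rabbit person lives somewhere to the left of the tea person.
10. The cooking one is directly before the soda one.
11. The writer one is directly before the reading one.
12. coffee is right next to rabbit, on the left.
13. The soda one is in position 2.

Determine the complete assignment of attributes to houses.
Solution:

House | Drink | Job | Color | Hobby | Pet
-----------------------------------------
  1   | coffee | writer | brown | cooking | cat
  2   | soda | chef | white | reading | rabbit
  3   | juice | pilot | black | painting | hamster
  4   | tea | nurse | gray | gardening | dog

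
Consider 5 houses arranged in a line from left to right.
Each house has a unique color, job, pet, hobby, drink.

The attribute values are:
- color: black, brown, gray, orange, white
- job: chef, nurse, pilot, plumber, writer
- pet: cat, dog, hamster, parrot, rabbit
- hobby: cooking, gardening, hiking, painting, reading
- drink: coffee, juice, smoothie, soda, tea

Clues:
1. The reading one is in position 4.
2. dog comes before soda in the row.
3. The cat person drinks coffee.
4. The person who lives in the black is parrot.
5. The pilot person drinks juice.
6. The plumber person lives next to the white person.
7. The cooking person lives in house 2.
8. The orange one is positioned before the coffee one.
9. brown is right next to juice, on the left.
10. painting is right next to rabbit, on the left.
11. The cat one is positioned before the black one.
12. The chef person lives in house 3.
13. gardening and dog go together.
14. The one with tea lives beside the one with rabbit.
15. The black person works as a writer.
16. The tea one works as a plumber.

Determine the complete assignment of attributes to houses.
Solution:

House | Color | Job | Pet | Hobby | Drink
-----------------------------------------
  1   | brown | plumber | hamster | painting | tea
  2   | white | pilot | rabbit | cooking | juice
  3   | orange | chef | dog | gardening | smoothie
  4   | gray | nurse | cat | reading | coffee
  5   | black | writer | parrot | hiking | soda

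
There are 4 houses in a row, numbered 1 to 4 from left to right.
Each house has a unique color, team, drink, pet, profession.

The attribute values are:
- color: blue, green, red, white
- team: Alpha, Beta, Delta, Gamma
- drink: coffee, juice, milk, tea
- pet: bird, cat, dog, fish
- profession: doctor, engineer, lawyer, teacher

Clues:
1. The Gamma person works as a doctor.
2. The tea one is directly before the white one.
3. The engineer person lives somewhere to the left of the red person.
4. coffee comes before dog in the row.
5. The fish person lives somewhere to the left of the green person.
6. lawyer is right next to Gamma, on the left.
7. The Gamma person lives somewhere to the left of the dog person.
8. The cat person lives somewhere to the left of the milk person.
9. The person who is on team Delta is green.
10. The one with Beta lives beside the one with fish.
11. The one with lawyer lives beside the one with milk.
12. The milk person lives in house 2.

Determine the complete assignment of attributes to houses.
Solution:

House | Color | Team | Drink | Pet | Profession
-----------------------------------------------
  1   | blue | Beta | tea | cat | lawyer
  2   | white | Gamma | milk | fish | doctor
  3   | green | Delta | coffee | bird | engineer
  4   | red | Alpha | juice | dog | teacher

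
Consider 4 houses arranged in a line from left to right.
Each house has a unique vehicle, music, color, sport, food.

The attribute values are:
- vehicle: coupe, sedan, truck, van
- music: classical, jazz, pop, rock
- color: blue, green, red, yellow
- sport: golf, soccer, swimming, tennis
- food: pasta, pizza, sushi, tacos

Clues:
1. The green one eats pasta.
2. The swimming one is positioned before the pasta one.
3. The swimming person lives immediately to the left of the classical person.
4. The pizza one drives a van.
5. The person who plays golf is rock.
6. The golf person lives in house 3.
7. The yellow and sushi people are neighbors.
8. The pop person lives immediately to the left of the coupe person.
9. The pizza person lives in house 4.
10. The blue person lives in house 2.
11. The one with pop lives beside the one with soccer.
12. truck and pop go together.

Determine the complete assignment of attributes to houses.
Solution:

House | Vehicle | Music | Color | Sport | Food
----------------------------------------------
  1   | truck | pop | yellow | swimming | tacos
  2   | coupe | classical | blue | soccer | sushi
  3   | sedan | rock | green | golf | pasta
  4   | van | jazz | red | tennis | pizza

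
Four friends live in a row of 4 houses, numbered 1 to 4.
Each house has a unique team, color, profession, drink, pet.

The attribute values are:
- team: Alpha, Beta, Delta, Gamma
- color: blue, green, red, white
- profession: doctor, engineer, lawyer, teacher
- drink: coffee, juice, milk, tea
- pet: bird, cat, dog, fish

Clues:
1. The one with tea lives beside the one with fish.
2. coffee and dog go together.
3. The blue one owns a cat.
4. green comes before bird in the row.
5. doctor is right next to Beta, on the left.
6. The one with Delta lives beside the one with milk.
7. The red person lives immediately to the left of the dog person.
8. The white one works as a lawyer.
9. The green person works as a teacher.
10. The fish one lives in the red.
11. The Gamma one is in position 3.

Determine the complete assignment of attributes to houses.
Solution:

House | Team | Color | Profession | Drink | Pet
-----------------------------------------------
  1   | Delta | blue | doctor | tea | cat
  2   | Beta | red | engineer | milk | fish
  3   | Gamma | green | teacher | coffee | dog
  4   | Alpha | white | lawyer | juice | bird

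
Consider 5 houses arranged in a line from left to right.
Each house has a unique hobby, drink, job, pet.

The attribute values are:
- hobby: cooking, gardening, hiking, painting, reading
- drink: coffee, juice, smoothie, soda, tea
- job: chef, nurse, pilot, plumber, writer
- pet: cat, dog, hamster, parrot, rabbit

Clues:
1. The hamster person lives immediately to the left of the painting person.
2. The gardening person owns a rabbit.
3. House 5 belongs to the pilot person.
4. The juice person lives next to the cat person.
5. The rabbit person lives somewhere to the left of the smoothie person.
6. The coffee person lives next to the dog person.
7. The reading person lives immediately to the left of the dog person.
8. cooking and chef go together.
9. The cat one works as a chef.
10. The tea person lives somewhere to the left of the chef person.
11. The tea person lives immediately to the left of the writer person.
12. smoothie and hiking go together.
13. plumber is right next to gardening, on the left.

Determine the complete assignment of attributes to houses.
Solution:

House | Hobby | Drink | Job | Pet
---------------------------------
  1   | reading | coffee | nurse | hamster
  2   | painting | tea | plumber | dog
  3   | gardening | juice | writer | rabbit
  4   | cooking | soda | chef | cat
  5   | hiking | smoothie | pilot | parrot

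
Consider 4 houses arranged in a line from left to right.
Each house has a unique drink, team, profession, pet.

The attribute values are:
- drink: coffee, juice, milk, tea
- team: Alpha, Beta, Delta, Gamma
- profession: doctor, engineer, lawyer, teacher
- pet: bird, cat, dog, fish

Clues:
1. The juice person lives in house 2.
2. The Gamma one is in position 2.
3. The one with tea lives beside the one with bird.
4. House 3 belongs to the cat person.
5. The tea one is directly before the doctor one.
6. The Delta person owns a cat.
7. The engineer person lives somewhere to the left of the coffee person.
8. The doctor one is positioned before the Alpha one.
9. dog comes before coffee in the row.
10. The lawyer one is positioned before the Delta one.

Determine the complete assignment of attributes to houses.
Solution:

House | Drink | Team | Profession | Pet
---------------------------------------
  1   | tea | Beta | lawyer | dog
  2   | juice | Gamma | doctor | bird
  3   | milk | Delta | engineer | cat
  4   | coffee | Alpha | teacher | fish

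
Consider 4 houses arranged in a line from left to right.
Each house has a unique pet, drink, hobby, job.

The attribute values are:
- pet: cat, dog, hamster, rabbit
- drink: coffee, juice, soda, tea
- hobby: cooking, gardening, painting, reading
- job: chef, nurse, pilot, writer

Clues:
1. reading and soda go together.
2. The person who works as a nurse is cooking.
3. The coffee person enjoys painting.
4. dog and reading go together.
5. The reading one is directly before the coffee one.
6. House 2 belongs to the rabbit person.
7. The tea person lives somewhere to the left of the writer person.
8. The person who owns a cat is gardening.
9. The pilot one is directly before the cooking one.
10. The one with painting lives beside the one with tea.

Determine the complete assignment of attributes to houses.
Solution:

House | Pet | Drink | Hobby | Job
---------------------------------
  1   | dog | soda | reading | chef
  2   | rabbit | coffee | painting | pilot
  3   | hamster | tea | cooking | nurse
  4   | cat | juice | gardening | writer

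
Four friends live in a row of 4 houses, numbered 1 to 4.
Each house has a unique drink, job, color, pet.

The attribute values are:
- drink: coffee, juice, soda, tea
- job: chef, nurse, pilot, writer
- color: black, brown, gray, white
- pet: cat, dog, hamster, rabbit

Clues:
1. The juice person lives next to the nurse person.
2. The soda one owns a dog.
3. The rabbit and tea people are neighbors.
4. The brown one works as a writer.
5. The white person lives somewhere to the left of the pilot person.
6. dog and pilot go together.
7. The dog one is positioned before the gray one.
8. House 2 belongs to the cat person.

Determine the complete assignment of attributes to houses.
Solution:

House | Drink | Job | Color | Pet
---------------------------------
  1   | juice | writer | brown | rabbit
  2   | tea | nurse | white | cat
  3   | soda | pilot | black | dog
  4   | coffee | chef | gray | hamster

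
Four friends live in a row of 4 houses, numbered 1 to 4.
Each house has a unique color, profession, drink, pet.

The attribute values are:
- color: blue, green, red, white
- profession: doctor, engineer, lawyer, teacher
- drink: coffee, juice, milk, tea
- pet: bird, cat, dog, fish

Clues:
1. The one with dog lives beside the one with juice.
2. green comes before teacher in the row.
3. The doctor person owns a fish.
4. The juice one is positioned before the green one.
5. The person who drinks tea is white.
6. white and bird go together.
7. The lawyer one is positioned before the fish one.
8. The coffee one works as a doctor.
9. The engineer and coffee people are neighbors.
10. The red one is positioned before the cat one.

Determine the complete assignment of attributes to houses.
Solution:

House | Color | Profession | Drink | Pet
----------------------------------------
  1   | red | lawyer | milk | dog
  2   | blue | engineer | juice | cat
  3   | green | doctor | coffee | fish
  4   | white | teacher | tea | bird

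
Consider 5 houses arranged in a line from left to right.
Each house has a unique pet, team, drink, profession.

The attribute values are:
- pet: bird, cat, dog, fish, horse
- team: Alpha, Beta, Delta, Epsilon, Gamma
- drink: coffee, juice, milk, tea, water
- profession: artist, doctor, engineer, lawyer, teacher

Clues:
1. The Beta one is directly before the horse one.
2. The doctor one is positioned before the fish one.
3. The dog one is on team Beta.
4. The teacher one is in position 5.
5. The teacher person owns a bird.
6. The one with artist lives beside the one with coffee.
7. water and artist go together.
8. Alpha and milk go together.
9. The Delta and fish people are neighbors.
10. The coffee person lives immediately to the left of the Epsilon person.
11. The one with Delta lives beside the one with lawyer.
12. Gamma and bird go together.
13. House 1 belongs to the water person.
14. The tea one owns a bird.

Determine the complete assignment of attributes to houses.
Solution:

House | Pet | Team | Drink | Profession
---------------------------------------
  1   | dog | Beta | water | artist
  2   | horse | Delta | coffee | doctor
  3   | fish | Epsilon | juice | lawyer
  4   | cat | Alpha | milk | engineer
  5   | bird | Gamma | tea | teacher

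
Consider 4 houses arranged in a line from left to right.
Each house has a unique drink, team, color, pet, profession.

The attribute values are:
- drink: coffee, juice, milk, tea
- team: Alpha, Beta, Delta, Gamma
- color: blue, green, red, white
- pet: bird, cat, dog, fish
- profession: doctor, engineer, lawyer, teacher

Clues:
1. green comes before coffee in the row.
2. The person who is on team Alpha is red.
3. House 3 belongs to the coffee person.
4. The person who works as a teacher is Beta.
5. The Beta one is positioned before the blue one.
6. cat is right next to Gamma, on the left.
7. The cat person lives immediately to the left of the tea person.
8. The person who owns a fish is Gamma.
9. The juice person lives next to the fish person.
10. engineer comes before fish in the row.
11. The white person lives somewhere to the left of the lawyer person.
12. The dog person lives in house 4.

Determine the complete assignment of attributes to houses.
Solution:

House | Drink | Team | Color | Pet | Profession
-----------------------------------------------
  1   | juice | Alpha | red | cat | engineer
  2   | tea | Gamma | green | fish | doctor
  3   | coffee | Beta | white | bird | teacher
  4   | milk | Delta | blue | dog | lawyer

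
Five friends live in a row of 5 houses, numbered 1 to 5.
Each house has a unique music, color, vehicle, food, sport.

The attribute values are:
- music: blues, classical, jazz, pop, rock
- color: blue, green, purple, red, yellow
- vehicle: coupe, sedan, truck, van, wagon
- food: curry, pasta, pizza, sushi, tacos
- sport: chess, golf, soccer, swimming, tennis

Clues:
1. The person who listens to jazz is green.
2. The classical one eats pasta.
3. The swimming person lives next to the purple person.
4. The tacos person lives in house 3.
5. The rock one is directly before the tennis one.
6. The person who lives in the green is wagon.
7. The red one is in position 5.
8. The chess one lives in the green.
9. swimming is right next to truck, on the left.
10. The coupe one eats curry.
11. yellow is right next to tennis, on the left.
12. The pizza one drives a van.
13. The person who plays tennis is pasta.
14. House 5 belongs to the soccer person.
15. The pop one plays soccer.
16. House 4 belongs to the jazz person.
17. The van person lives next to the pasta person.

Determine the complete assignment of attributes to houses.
Solution:

House | Music | Color | Vehicle | Food | Sport
----------------------------------------------
  1   | rock | yellow | van | pizza | swimming
  2   | classical | purple | truck | pasta | tennis
  3   | blues | blue | sedan | tacos | golf
  4   | jazz | green | wagon | sushi | chess
  5   | pop | red | coupe | curry | soccer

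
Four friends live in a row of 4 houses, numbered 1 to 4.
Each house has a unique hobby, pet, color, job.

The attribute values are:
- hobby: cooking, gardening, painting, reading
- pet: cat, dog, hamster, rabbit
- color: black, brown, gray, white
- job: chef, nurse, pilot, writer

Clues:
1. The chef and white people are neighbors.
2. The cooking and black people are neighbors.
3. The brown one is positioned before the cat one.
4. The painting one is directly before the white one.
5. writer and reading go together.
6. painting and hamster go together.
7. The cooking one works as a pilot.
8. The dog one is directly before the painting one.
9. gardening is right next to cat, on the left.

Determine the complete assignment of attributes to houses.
Solution:

House | Hobby | Pet | Color | Job
---------------------------------
  1   | cooking | dog | brown | pilot
  2   | painting | hamster | black | chef
  3   | gardening | rabbit | white | nurse
  4   | reading | cat | gray | writer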